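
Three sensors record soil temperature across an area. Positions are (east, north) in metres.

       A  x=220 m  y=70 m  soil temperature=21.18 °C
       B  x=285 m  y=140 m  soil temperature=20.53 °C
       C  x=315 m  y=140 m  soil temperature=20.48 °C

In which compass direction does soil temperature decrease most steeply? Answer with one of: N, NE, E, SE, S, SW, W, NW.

N

Taking A as reference: B−A = (65, 70, -0.65); C−A = (95, 70, -0.70).
Determinant of the coordinate differences = 65·70 − 95·70 = -2100.
∂T/∂x = [(-0.65)·70 − (-0.70)·70] / -2100 = -0.001667
∂T/∂y = [65·(-0.70) − 95·(-0.65)] / -2100 = -0.007738
Steepest decrease is along −∇f = (+0.001667 E, +0.007738 N) → north.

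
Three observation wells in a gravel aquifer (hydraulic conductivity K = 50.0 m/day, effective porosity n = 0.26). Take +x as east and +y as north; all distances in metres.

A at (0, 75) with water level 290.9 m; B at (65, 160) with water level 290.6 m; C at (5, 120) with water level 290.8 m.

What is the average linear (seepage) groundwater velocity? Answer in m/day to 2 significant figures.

With h = a·x + b·y + c and A as origin, the differences give:
  65·a + 85·b = -0.3
  5·a + 45·b = -0.1
Eliminate b (×45 and ×85, subtract): 2500·a = -5.00 → a = ∂h/∂x = -0.002000
Back-substitute: b = ∂h/∂y = -0.002000.
|∇h| = √(-0.002000² + -0.002000²) = 0.002828
Seepage velocity v = K·i/n = 50.0 × 0.002828 / 0.26 = 0.5438 m/day.

0.54 m/day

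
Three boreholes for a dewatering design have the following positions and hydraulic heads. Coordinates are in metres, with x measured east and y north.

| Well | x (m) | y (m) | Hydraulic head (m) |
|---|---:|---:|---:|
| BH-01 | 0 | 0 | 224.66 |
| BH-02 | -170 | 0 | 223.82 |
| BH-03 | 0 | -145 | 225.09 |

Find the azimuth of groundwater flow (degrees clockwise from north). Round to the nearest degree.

∂h/∂x = (223.82 − 224.66) / (-170 − 0) = +0.004941
∂h/∂y = (225.09 − 224.66) / (-145 − 0) = -0.002966
Flow direction (−∇h) has components (-0.004941 E, +0.002966 N).
Azimuth = atan2(E, N) = atan2(-0.004941, +0.002966) = 301.0° ≈ 301°.

301°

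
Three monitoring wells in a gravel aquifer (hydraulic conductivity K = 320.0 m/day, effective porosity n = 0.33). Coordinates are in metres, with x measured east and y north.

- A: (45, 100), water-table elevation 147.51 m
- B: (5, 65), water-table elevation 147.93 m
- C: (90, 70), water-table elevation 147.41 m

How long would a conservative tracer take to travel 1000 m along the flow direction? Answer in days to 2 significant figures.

Three-point gradient (reference A): Δ to B = (-40, -35, +0.42), Δ to C = (45, -30, -0.10).
∂h/∂x = -0.005802, ∂h/∂y = -0.005369 (det = 2775).
|∇h| = √(-0.005802² + -0.005369²) = 0.007905
Seepage velocity v = K·i/n = 320.0 × 0.007905 / 0.33 = 7.665 m/day.
t = 1000 / 7.665 = 130.5 days.

130 days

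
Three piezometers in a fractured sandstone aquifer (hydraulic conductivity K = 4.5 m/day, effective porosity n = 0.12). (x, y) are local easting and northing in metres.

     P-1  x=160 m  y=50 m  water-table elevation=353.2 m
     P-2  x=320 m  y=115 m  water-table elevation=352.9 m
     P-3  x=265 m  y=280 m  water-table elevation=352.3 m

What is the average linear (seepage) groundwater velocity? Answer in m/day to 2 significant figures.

With h = a·x + b·y + c and P-1 as origin, the differences give:
  160·a + 65·b = -0.3
  105·a + 230·b = -0.9
Eliminate b (×230 and ×65, subtract): 29975·a = -10.50 → a = ∂h/∂x = -0.0003503
Back-substitute: b = ∂h/∂y = -0.003753.
|∇h| = √(-0.0003503² + -0.003753²) = 0.003769
Seepage velocity v = K·i/n = 4.5 × 0.003769 / 0.12 = 0.1413 m/day.

0.14 m/day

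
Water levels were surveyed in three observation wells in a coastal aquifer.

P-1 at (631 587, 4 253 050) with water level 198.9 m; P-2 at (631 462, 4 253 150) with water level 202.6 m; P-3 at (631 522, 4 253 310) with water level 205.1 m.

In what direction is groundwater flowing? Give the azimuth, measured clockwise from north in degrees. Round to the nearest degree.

147°

Taking P-1 as reference: P-2−P-1 = (-125, 100, +3.7); P-3−P-1 = (-65, 260, +6.2).
Solve a·Δx + b·Δy = Δh: det = (-125)·260 − (-65)·100 = -26000.
∂h/∂x = [(+3.7)·260 − (+6.2)·100] / -26000 = -0.01315
∂h/∂y = [(-125)·(+6.2) − (-65)·(+3.7)] / -26000 = +0.02056
Flow direction (−∇h) has components (+0.01315 E, -0.02056 N).
Azimuth = atan2(E, N) = atan2(+0.01315, -0.02056) = 147.4° ≈ 147°.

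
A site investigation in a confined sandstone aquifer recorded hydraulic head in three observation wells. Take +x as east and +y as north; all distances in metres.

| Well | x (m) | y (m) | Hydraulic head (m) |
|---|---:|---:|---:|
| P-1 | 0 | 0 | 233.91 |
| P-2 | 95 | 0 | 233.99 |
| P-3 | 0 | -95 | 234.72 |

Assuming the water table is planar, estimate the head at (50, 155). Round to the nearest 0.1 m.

232.6 m

∂h/∂x = (233.99 − 233.91) / (95 − 0) = +0.0008421
∂h/∂y = (234.72 − 233.91) / (-95 − 0) = -0.008526
h(50, 155) = 233.91 + (+0.0008421)·(50) + (-0.008526)·(155) = 233.91 +0.042 -1.322 = 232.631 m.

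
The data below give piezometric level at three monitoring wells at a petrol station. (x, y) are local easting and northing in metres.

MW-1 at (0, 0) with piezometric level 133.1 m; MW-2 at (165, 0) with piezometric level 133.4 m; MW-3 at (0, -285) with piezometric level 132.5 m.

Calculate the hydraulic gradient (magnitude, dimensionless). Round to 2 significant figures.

0.0028

∂h/∂x = (133.4 − 133.1) / (165 − 0) = +0.001818
∂h/∂y = (132.5 − 133.1) / (-285 − 0) = +0.002105
|∇h| = √(0.001818² + 0.002105²) = 0.002781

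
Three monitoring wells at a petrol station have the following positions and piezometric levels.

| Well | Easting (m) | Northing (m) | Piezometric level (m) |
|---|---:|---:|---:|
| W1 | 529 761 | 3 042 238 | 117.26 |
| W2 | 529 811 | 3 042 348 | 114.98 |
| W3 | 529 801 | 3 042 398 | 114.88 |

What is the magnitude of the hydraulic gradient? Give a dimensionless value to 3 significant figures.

Differences from W1: to W2 (Δx, Δy, Δh) = (50, 110, -2.28); to W3 = (40, 160, -2.38).
Solve a·Δx + b·Δy = Δh: det = 50·160 − 40·110 = 3600.
∂h/∂x = [(-2.28)·160 − (-2.38)·110] / 3600 = -0.02861
∂h/∂y = [50·(-2.38) − 40·(-2.28)] / 3600 = -0.007722
|∇h| = √(-0.02861² + -0.007722²) = 0.02963

0.0296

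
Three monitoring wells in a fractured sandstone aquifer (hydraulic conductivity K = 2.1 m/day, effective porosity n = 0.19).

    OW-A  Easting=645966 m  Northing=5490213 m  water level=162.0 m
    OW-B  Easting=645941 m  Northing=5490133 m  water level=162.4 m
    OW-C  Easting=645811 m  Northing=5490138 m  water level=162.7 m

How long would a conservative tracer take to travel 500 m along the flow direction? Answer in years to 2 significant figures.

25 years

Differences from OW-A: to OW-B (Δx, Δy, Δh) = (-25, -80, +0.4); to OW-C = (-155, -75, +0.7).
Solve a·Δx + b·Δy = Δh: det = (-25)·(-75) − (-155)·(-80) = -10525.
∂h/∂x = [(+0.4)·(-75) − (+0.7)·(-80)] / -10525 = -0.002470
∂h/∂y = [(-25)·(+0.7) − (-155)·(+0.4)] / -10525 = -0.004228
|∇h| = √(-0.002470² + -0.004228²) = 0.004897
Seepage velocity v = K·i/n = 2.1 × 0.004897 / 0.19 = 0.05412 m/day.
t = 500 / 0.05412 = 9239 days = 25.3 years.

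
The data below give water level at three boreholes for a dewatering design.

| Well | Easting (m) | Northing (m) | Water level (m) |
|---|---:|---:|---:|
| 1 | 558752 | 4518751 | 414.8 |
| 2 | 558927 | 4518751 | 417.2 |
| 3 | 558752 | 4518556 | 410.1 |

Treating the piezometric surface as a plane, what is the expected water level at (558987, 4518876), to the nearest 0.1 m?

∂h/∂x = (417.2 − 414.8) / (558927 − 558752) = +0.01371
∂h/∂y = (410.1 − 414.8) / (4518556 − 4518751) = +0.02410
h(558987, 4518876) = 414.8 + (+0.01371)·(235) + (+0.02410)·(125) = 414.8 +3.223 +3.013 = 421.036 m.

421.0 m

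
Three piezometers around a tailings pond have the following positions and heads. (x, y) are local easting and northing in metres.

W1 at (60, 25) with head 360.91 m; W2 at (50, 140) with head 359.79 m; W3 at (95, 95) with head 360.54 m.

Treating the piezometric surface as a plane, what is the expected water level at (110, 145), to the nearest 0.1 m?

360.2 m

Differences from W1: to W2 (Δx, Δy, Δh) = (-10, 115, -1.12); to W3 = (35, 70, -0.37).
Determinant of the coordinate differences = (-10)·70 − 35·115 = -4725.
∂h/∂x = [(-1.12)·70 − (-0.37)·115] / -4725 = +0.007587
∂h/∂y = [(-10)·(-0.37) − 35·(-1.12)] / -4725 = -0.009079
h(110, 145) = 360.91 + (+0.007587)·(50) + (-0.009079)·(120) = 360.91 +0.379 -1.090 = 360.200 m.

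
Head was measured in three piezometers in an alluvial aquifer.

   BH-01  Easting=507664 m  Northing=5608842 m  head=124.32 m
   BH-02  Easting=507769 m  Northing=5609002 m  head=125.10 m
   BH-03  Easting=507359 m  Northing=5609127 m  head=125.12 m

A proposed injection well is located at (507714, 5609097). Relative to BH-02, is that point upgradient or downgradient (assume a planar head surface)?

upgradient

Three-point gradient (reference BH-01): Δ to BH-02 = (105, 160, +0.78), Δ to BH-03 = (-305, 285, +0.80).
∂h/∂x = +0.001198, ∂h/∂y = +0.004089 (det = 78725).
Head at (507714, 5609097) = 124.32 + (+0.001198)·(50) + (+0.004089)·(255) = 125.42 m.
That is higher than the 125.10 m at BH-02, so the point is upgradient.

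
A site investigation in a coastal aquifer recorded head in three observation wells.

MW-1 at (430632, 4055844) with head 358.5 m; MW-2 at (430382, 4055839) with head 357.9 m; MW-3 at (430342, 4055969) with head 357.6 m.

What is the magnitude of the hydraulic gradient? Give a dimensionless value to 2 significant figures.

0.0029

Taking MW-1 as reference: MW-2−MW-1 = (-250, -5, -0.6); MW-3−MW-1 = (-290, 125, -0.9).
Determinant of the coordinate differences = (-250)·125 − (-290)·(-5) = -32700.
∂h/∂x = [(-0.6)·125 − (-0.9)·(-5)] / -32700 = +0.002431
∂h/∂y = [(-250)·(-0.9) − (-290)·(-0.6)] / -32700 = -0.001560
|∇h| = √(0.002431² + -0.001560²) = 0.002888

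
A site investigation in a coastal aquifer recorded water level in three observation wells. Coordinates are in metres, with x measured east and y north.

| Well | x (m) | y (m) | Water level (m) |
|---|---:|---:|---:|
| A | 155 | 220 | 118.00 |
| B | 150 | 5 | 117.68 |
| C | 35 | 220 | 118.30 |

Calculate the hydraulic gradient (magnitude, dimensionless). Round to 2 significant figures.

Differences from A: to B (Δx, Δy, Δh) = (-5, -215, -0.32); to C = (-120, 0, +0.30).
Determinant of the coordinate differences = (-5)·0 − (-120)·(-215) = -25800.
∂h/∂x = [(-0.32)·0 − (+0.30)·(-215)] / -25800 = -0.002500
∂h/∂y = [(-5)·(+0.30) − (-120)·(-0.32)] / -25800 = +0.001547
|∇h| = √(-0.002500² + 0.001547²) = 0.00294

0.0029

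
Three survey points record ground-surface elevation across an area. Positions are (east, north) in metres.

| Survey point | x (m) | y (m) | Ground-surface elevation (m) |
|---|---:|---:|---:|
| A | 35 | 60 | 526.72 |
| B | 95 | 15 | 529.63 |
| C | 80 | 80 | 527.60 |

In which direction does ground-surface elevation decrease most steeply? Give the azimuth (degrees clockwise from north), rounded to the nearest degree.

309°

Taking A as reference: B−A = (60, -45, +2.91); C−A = (45, 20, +0.88).
Solve a·Δx + b·Δy = Δz: det = 60·20 − 45·(-45) = 3225.
∂z/∂x = [(+2.91)·20 − (+0.88)·(-45)] / 3225 = +0.03033
∂z/∂y = [60·(+0.88) − 45·(+2.91)] / 3225 = -0.02423
Steepest decrease is along −∇f: components (-0.03033 E, +0.02423 N).
Azimuth = atan2(-0.03033, +0.02423) = 308.6° ≈ 309°.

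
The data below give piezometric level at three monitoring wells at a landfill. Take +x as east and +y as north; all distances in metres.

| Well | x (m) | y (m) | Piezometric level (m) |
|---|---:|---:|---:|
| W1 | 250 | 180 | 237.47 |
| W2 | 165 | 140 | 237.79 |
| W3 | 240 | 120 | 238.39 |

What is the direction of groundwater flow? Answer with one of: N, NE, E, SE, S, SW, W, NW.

Taking W1 as reference: W2−W1 = (-85, -40, +0.32); W3−W1 = (-10, -60, +0.92).
Determinant of the coordinate differences = (-85)·(-60) − (-10)·(-40) = 4700.
∂h/∂x = [(+0.32)·(-60) − (+0.92)·(-40)] / 4700 = +0.003745
∂h/∂y = [(-85)·(+0.92) − (-10)·(+0.32)] / 4700 = -0.01596
Flow = −∇h = (-0.003745 east, +0.01596 north), which points north.

N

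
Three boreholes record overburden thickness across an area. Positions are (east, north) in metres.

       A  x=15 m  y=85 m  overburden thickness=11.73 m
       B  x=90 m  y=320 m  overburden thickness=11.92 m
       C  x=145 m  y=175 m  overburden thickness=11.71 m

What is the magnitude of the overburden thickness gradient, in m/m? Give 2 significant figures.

Differences from A: to B (Δx, Δy, Δh) = (75, 235, +0.19); to C = (130, 90, -0.02).
Solve a·Δx + b·Δy = Δd: det = 75·90 − 130·235 = -23800.
∂d/∂x = [(+0.19)·90 − (-0.02)·235] / -23800 = -0.0009160
∂d/∂y = [75·(-0.02) − 130·(+0.19)] / -23800 = +0.001101
|∇f| = √(-0.0009160² + 0.001101²) = 0.001432 m/m

0.0014 m/m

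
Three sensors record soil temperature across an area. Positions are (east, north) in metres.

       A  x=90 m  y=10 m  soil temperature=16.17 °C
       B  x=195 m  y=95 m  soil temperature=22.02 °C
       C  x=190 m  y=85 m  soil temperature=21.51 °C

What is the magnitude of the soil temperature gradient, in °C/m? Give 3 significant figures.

0.0458 °C/m

Taking A as reference: B−A = (105, 85, +5.85); C−A = (100, 75, +5.34).
Determinant of the coordinate differences = 105·75 − 100·85 = -625.
∂T/∂x = [(+5.85)·75 − (+5.34)·85] / -625 = +0.02424
∂T/∂y = [105·(+5.34) − 100·(+5.85)] / -625 = +0.03888
|∇f| = √(0.02424² + 0.03888²) = 0.04582 °C/m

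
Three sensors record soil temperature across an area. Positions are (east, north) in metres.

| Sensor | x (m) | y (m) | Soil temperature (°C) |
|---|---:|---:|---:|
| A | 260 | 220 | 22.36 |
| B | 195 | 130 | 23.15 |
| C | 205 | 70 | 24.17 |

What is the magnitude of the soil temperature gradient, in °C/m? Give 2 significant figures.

Three-point gradient (reference A): Δ to B = (-65, -90, +0.79), Δ to C = (-55, -150, +1.81).
∂T/∂x = +0.009250, ∂T/∂y = -0.01546 (det = 4800).
|∇f| = √(0.009250² + -0.01546²) = 0.01802 °C/m

0.018 °C/m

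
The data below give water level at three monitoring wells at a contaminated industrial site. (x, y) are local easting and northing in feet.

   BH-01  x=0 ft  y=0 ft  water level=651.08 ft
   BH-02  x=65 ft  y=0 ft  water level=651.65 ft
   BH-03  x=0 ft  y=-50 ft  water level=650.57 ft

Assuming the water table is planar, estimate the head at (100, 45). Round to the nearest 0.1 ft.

652.4 ft

∂h/∂x = (651.65 − 651.08) / (65 − 0) = +0.008769
∂h/∂y = (650.57 − 651.08) / (-50 − 0) = +0.01020
h(100, 45) = 651.08 + (+0.008769)·(100) + (+0.01020)·(45) = 651.08 +0.877 +0.459 = 652.416 ft.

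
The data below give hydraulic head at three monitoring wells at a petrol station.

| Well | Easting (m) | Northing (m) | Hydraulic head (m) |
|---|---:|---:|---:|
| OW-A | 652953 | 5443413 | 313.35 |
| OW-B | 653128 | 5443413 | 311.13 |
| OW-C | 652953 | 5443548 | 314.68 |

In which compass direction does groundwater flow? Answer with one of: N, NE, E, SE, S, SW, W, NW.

∂h/∂x = (311.13 − 313.35) / (653128 − 652953) = -0.01269
∂h/∂y = (314.68 − 313.35) / (5443548 − 5443413) = +0.009852
Flow = −∇h = (+0.01269 east, -0.009852 north), which points southeast.

SE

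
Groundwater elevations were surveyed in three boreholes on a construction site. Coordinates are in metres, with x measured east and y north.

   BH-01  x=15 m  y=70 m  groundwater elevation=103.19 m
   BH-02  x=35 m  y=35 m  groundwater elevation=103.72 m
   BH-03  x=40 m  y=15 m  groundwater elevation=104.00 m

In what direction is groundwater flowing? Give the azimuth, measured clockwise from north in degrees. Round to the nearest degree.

345°

Differences from BH-01: to BH-02 (Δx, Δy, Δh) = (20, -35, +0.53); to BH-03 = (25, -55, +0.81).
Determinant of the coordinate differences = 20·(-55) − 25·(-35) = -225.
∂h/∂x = [(+0.53)·(-55) − (+0.81)·(-35)] / -225 = +0.003556
∂h/∂y = [20·(+0.81) − 25·(+0.53)] / -225 = -0.01311
Flow direction (−∇h) has components (-0.003556 E, +0.01311 N).
Azimuth = atan2(E, N) = atan2(-0.003556, +0.01311) = 344.8° ≈ 345°.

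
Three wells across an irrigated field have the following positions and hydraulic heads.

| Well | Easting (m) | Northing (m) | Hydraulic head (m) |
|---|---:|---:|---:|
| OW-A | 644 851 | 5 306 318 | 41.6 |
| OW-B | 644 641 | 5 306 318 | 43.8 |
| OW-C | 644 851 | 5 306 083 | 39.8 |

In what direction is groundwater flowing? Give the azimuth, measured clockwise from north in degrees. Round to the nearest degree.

∂h/∂x = (43.8 − 41.6) / (644641 − 644851) = -0.01048
∂h/∂y = (39.8 − 41.6) / (5306083 − 5306318) = +0.007660
Flow direction (−∇h) has components (+0.01048 E, -0.007660 N).
Azimuth = atan2(E, N) = atan2(+0.01048, -0.007660) = 126.2° ≈ 126°.

126°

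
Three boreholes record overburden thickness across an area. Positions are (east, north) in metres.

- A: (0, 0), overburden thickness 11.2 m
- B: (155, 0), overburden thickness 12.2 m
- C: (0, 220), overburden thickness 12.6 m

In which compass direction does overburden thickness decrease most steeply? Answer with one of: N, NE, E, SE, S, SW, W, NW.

SW

∂d/∂x = (12.2 − 11.2) / (155 − 0) = +0.006452
∂d/∂y = (12.6 − 11.2) / (220 − 0) = +0.006364
Steepest decrease is along −∇f = (-0.006452 E, -0.006364 N) → southwest.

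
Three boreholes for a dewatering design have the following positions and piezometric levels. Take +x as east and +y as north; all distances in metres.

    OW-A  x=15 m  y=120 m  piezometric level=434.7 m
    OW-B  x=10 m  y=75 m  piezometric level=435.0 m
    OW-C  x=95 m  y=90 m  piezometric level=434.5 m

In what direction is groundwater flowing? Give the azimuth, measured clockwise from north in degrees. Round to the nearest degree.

038°

Three-point gradient (reference OW-A): Δ to OW-B = (-5, -45, +0.3), Δ to OW-C = (80, -30, -0.2).
∂h/∂x = -0.004800, ∂h/∂y = -0.006133 (det = 3750).
Flow direction (−∇h) has components (+0.004800 E, +0.006133 N).
Azimuth = atan2(E, N) = atan2(+0.004800, +0.006133) = 38.0° ≈ 038°.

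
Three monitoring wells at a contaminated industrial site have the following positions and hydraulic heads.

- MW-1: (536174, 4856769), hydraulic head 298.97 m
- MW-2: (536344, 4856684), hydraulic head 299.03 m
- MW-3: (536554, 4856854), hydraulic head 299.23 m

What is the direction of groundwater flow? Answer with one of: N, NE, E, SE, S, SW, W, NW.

Differences from MW-1: to MW-2 (Δx, Δy, Δh) = (170, -85, +0.06); to MW-3 = (380, 85, +0.26).
Solve a·Δx + b·Δy = Δh: det = 170·85 − 380·(-85) = 46750.
∂h/∂x = [(+0.06)·85 − (+0.26)·(-85)] / 46750 = +0.0005818
∂h/∂y = [170·(+0.26) − 380·(+0.06)] / 46750 = +0.0004578
Flow = −∇h = (-0.0005818 east, -0.0004578 north), which points southwest.

SW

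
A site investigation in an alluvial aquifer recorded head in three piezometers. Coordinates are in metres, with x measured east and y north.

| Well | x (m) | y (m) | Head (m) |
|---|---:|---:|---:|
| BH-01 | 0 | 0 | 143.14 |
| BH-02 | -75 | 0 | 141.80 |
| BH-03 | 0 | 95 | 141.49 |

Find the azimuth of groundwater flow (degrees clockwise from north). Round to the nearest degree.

314°

∂h/∂x = (141.80 − 143.14) / (-75 − 0) = +0.01787
∂h/∂y = (141.49 − 143.14) / (95 − 0) = -0.01737
Flow direction (−∇h) has components (-0.01787 E, +0.01737 N).
Azimuth = atan2(E, N) = atan2(-0.01787, +0.01737) = 314.2° ≈ 314°.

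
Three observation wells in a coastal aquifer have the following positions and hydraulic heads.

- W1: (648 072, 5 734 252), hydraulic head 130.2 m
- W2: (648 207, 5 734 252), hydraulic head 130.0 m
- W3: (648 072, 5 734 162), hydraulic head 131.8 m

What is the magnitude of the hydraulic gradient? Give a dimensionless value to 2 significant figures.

0.018

∂h/∂x = (130.0 − 130.2) / (648207 − 648072) = -0.001481
∂h/∂y = (131.8 − 130.2) / (5734162 − 5734252) = -0.01778
|∇h| = √(-0.001481² + -0.01778²) = 0.01784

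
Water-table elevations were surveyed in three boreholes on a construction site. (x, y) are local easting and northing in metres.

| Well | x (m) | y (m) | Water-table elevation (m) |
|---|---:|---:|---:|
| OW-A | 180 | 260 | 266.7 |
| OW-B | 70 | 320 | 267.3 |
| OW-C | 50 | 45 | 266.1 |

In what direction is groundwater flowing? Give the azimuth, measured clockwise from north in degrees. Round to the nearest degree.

147°

Differences from OW-A: to OW-B (Δx, Δy, Δh) = (-110, 60, +0.6); to OW-C = (-130, -215, -0.6).
Solve a·Δx + b·Δy = Δh: det = (-110)·(-215) − (-130)·60 = 31450.
∂h/∂x = [(+0.6)·(-215) − (-0.6)·60] / 31450 = -0.002957
∂h/∂y = [(-110)·(-0.6) − (-130)·(+0.6)] / 31450 = +0.004579
Flow direction (−∇h) has components (+0.002957 E, -0.004579 N).
Azimuth = atan2(E, N) = atan2(+0.002957, -0.004579) = 147.1° ≈ 147°.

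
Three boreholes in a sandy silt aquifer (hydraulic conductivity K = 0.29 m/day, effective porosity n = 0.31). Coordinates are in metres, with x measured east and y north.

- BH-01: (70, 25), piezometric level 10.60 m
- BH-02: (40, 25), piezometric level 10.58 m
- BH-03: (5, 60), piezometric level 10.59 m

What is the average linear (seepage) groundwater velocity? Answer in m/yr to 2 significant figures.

Taking BH-01 as reference: BH-02−BH-01 = (-30, 0, -0.02); BH-03−BH-01 = (-65, 35, -0.01).
Determinant of the coordinate differences = (-30)·35 − (-65)·0 = -1050.
∂h/∂x = [(-0.02)·35 − (-0.01)·0] / -1050 = +0.0006667
∂h/∂y = [(-30)·(-0.01) − (-65)·(-0.02)] / -1050 = +0.0009524
|∇h| = √(0.0006667² + 0.0009524²) = 0.001163
Seepage velocity v = K·i/n = 0.29 × 0.001163 / 0.31 = 0.001088 m/day = 0.3974 m/yr.

0.40 m/yr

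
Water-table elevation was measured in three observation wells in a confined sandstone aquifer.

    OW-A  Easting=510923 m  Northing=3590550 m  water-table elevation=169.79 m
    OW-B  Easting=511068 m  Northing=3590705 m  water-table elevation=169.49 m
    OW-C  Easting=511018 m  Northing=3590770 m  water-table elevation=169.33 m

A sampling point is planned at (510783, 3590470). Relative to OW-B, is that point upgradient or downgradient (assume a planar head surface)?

upgradient

Differences from OW-A: to OW-B (Δx, Δy, Δh) = (145, 155, -0.30); to OW-C = (95, 220, -0.46).
Solve a·Δx + b·Δy = Δh: det = 145·220 − 95·155 = 17175.
∂h/∂x = [(-0.30)·220 − (-0.46)·155] / 17175 = +0.0003086
∂h/∂y = [145·(-0.46) − 95·(-0.30)] / 17175 = -0.002224
Head at (510783, 3590470) = 169.79 + (+0.0003086)·(-140) + (-0.002224)·(-80) = 169.92 m.
That is higher than the 169.49 m at OW-B, so the point is upgradient.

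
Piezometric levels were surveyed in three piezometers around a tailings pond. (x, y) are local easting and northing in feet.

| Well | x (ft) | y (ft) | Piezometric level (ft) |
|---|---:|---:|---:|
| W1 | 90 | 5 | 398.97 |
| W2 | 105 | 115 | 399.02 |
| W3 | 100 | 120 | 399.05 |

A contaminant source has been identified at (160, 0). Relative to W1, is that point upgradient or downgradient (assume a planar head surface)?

Taking W1 as reference: W2−W1 = (15, 110, +0.05); W3−W1 = (10, 115, +0.08).
Determinant of the coordinate differences = 15·115 − 10·110 = 625.
∂h/∂x = [(+0.05)·115 − (+0.08)·110] / 625 = -0.004880
∂h/∂y = [15·(+0.08) − 10·(+0.05)] / 625 = +0.001120
Head at (160, 0) = 398.97 + (-0.004880)·(70) + (+0.001120)·(-5) = 398.62 ft.
That is lower than the 398.97 ft at W1, so the point is downgradient.

downgradient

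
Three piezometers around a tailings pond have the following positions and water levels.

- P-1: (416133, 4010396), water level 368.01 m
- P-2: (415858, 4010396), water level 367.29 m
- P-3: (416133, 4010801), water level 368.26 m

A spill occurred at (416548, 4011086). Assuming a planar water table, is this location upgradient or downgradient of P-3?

upgradient

∂h/∂x = (367.29 − 368.01) / (415858 − 416133) = +0.002618
∂h/∂y = (368.26 − 368.01) / (4010801 − 4010396) = +0.0006173
Head at (416548, 4011086) = 368.01 + (+0.002618)·(415) + (+0.0006173)·(690) = 369.52 m.
That is higher than the 368.26 m at P-3, so the point is upgradient.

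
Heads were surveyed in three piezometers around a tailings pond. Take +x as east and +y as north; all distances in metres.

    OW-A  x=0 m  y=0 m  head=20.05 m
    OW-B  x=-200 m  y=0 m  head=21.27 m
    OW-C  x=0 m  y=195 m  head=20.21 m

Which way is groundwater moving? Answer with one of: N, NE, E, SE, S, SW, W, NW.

∂h/∂x = (21.27 − 20.05) / (-200 − 0) = -0.006100
∂h/∂y = (20.21 − 20.05) / (195 − 0) = +0.0008205
Flow = −∇h = (+0.006100 east, -0.0008205 north), which points east.

E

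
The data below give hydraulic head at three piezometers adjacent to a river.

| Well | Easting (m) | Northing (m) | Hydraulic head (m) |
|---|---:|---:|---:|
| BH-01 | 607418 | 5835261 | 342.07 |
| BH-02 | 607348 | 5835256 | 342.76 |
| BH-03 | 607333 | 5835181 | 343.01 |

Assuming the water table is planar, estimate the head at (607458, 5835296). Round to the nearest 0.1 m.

341.6 m

Three-point gradient (reference BH-01): Δ to BH-02 = (-70, -5, +0.69), Δ to BH-03 = (-85, -80, +0.94).
∂h/∂x = -0.009758, ∂h/∂y = -0.001382 (det = 5175).
h(607458, 5835296) = 342.07 + (-0.009758)·(40) + (-0.001382)·(35) = 342.07 -0.390 -0.048 = 341.631 m.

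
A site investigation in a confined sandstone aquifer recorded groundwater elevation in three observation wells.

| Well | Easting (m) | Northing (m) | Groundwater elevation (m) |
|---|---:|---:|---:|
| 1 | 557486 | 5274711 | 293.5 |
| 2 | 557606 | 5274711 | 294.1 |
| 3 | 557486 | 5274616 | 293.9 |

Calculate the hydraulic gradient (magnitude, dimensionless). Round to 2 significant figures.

∂h/∂x = (294.1 − 293.5) / (557606 − 557486) = +0.005000
∂h/∂y = (293.9 − 293.5) / (5274616 − 5274711) = -0.004211
|∇h| = √(0.005000² + -0.004211²) = 0.006537

0.0065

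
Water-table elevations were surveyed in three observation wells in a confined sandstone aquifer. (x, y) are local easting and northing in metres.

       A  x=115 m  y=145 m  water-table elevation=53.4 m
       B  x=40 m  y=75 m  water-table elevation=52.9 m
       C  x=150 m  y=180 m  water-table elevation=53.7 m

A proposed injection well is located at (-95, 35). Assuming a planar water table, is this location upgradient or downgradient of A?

Differences from A: to B (Δx, Δy, Δh) = (-75, -70, -0.5); to C = (35, 35, +0.3).
Solve a·Δx + b·Δy = Δh: det = (-75)·35 − 35·(-70) = -175.
∂h/∂x = [(-0.5)·35 − (+0.3)·(-70)] / -175 = -0.02000
∂h/∂y = [(-75)·(+0.3) − 35·(-0.5)] / -175 = +0.02857
Head at (-95, 35) = 53.4 + (-0.02000)·(-210) + (+0.02857)·(-110) = 54.46 m.
That is higher than the 53.4 m at A, so the point is upgradient.

upgradient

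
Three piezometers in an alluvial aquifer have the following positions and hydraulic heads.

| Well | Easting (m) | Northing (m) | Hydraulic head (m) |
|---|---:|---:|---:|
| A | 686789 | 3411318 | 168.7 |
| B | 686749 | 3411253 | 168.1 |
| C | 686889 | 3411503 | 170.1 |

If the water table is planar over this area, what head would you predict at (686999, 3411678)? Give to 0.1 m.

With h = a·x + b·y + c and A as origin, the differences give:
  (-40)·a + (-65)·b = -0.6
  100·a + 185·b = +1.4
Eliminate b (×185 and ×(-65), subtract): -900·a = -20.00 → a = ∂h/∂x = +0.02222
Back-substitute: b = ∂h/∂y = -0.004444.
h(686999, 3411678) = 168.7 + (+0.02222)·(210) + (-0.004444)·(360) = 168.7 +4.667 -1.600 = 171.767 m.

171.8 m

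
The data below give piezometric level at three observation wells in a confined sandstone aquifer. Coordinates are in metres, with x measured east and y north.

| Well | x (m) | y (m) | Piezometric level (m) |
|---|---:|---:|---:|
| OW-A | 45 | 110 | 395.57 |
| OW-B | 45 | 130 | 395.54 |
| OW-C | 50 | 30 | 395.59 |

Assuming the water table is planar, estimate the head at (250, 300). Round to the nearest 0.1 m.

Taking OW-A as reference: OW-B−OW-A = (0, 20, -0.03); OW-C−OW-A = (5, -80, +0.02).
Determinant of the coordinate differences = 0·(-80) − 5·20 = -100.
∂h/∂x = [(-0.03)·(-80) − (+0.02)·20] / -100 = -0.02000
∂h/∂y = [0·(+0.02) − 5·(-0.03)] / -100 = -0.001500
h(250, 300) = 395.57 + (-0.02000)·(205) + (-0.001500)·(190) = 395.57 -4.100 -0.285 = 391.185 m.

391.2 m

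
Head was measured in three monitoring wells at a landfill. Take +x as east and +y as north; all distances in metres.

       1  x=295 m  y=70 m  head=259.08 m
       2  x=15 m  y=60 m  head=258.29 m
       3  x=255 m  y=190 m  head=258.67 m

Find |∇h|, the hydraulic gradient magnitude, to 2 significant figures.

0.0038

Differences from 1: to 2 (Δx, Δy, Δh) = (-280, -10, -0.79); to 3 = (-40, 120, -0.41).
Determinant of the coordinate differences = (-280)·120 − (-40)·(-10) = -34000.
∂h/∂x = [(-0.79)·120 − (-0.41)·(-10)] / -34000 = +0.002909
∂h/∂y = [(-280)·(-0.41) − (-40)·(-0.79)] / -34000 = -0.002447
|∇h| = √(0.002909² + -0.002447²) = 0.003801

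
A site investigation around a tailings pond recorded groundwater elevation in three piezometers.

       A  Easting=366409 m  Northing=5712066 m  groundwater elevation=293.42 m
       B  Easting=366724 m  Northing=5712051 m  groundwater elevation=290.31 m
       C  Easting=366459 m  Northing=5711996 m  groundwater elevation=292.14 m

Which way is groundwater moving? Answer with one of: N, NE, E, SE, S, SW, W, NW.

With h = a·x + b·y + c and A as origin, the differences give:
  315·a + (-15)·b = -3.11
  50·a + (-70)·b = -1.28
Eliminate b (×(-70) and ×(-15), subtract): -21300·a = 198.500 → a = ∂h/∂x = -0.009319
Back-substitute: b = ∂h/∂y = +0.01163.
Flow = −∇h = (+0.009319 east, -0.01163 north), which points southeast.

SE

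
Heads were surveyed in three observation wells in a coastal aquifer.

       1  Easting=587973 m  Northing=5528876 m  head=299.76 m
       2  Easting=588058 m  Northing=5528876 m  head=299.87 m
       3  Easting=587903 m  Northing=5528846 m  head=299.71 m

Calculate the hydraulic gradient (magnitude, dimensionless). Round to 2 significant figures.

With h = a·x + b·y + c and 1 as origin, the differences give:
  85·a + 0·b = +0.11
  (-70)·a + (-30)·b = -0.05
Eliminate b (×(-30) and ×0, subtract): -2550·a = -3.300 → a = ∂h/∂x = +0.001294
Back-substitute: b = ∂h/∂y = -0.001353.
|∇h| = √(0.001294² + -0.001353²) = 0.001872

0.0019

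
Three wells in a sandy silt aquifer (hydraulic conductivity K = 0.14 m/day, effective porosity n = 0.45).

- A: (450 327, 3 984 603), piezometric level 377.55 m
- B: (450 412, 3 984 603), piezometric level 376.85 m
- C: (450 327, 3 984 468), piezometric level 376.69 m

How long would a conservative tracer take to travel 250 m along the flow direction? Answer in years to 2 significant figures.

210 years

∂h/∂x = (376.85 − 377.55) / (450412 − 450327) = -0.008235
∂h/∂y = (376.69 − 377.55) / (3984468 − 3984603) = +0.006370
|∇h| = √(-0.008235² + 0.006370²) = 0.01041
Seepage velocity v = K·i/n = 0.14 × 0.01041 / 0.45 = 0.003239 m/day.
t = 250 / 0.003239 = 7.718e+04 days = 211 years.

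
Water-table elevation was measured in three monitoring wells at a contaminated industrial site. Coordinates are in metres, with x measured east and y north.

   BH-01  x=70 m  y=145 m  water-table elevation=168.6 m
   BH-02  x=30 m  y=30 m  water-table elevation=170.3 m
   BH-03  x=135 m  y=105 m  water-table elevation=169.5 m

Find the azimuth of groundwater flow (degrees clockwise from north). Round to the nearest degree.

With h = a·x + b·y + c and BH-01 as origin, the differences give:
  (-40)·a + (-115)·b = +1.7
  65·a + (-40)·b = +0.9
Eliminate b (×(-40) and ×(-115), subtract): 9075·a = 35.50 → a = ∂h/∂x = +0.003912
Back-substitute: b = ∂h/∂y = -0.01614.
Flow direction (−∇h) has components (-0.003912 E, +0.01614 N).
Azimuth = atan2(E, N) = atan2(-0.003912, +0.01614) = 346.4° ≈ 346°.

346°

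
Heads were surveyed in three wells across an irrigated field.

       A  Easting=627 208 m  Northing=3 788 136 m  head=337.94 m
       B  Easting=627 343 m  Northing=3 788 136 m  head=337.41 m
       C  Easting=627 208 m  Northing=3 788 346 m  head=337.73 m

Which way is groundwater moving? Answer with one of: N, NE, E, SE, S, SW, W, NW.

∂h/∂x = (337.41 − 337.94) / (627343 − 627208) = -0.003926
∂h/∂y = (337.73 − 337.94) / (3788346 − 3788136) = -0.0010000
Flow = −∇h = (+0.003926 east, +0.0010000 north), which points east.

E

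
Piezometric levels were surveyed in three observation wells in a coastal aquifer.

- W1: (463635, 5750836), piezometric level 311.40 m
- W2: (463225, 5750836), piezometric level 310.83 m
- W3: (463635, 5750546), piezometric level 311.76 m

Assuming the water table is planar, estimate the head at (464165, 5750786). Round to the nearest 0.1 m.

∂h/∂x = (310.83 − 311.40) / (463225 − 463635) = +0.001390
∂h/∂y = (311.76 − 311.40) / (5750546 − 5750836) = -0.001241
h(464165, 5750786) = 311.40 + (+0.001390)·(530) + (-0.001241)·(-50) = 311.40 +0.737 +0.062 = 312.199 m.

312.2 m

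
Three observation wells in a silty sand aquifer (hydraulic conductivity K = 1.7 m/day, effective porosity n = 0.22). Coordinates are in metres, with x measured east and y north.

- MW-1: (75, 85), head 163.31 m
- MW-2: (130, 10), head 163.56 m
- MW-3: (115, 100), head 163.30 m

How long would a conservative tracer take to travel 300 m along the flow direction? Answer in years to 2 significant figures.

37 years

Three-point gradient (reference MW-1): Δ to MW-2 = (55, -75, +0.25), Δ to MW-3 = (40, 15, -0.01).
∂h/∂x = +0.0007843, ∂h/∂y = -0.002758 (det = 3825).
|∇h| = √(0.0007843² + -0.002758²) = 0.002867
Seepage velocity v = K·i/n = 1.7 × 0.002867 / 0.22 = 0.02215 m/day.
t = 300 / 0.02215 = 1.354e+04 days = 37.1 years.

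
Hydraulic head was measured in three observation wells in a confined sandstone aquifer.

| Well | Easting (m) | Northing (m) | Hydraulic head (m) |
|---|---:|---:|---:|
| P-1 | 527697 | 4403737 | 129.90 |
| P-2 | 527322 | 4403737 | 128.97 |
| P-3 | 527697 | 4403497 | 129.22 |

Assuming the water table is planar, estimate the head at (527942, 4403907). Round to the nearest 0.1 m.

131.0 m

∂h/∂x = (128.97 − 129.90) / (527322 − 527697) = +0.002480
∂h/∂y = (129.22 − 129.90) / (4403497 − 4403737) = +0.002833
h(527942, 4403907) = 129.90 + (+0.002480)·(245) + (+0.002833)·(170) = 129.90 +0.608 +0.482 = 130.989 m.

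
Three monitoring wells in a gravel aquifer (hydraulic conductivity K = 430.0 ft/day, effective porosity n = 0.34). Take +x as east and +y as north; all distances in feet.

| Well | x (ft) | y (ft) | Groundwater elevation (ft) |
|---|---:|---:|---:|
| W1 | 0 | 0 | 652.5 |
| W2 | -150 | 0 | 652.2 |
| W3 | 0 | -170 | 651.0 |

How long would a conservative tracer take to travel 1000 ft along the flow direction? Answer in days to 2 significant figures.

∂h/∂x = (652.2 − 652.5) / (-150 − 0) = +0.002000
∂h/∂y = (651.0 − 652.5) / (-170 − 0) = +0.008824
|∇h| = √(0.002000² + 0.008824²) = 0.009048
Seepage velocity v = K·i/n = 430.0 × 0.009048 / 0.34 = 11.44 ft/day.
t = 1000 / 11.44 = 87.41 days.

87 days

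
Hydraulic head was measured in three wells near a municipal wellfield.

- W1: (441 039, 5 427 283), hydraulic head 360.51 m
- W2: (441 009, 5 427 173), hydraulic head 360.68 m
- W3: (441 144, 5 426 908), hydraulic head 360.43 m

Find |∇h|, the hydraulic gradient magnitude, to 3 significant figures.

Three-point gradient (reference W1): Δ to W2 = (-30, -110, +0.17), Δ to W3 = (105, -375, -0.08).
∂h/∂x = -0.003182, ∂h/∂y = -0.0006776 (det = 22800).
|∇h| = √(-0.003182² + -0.0006776²) = 0.003253

0.00325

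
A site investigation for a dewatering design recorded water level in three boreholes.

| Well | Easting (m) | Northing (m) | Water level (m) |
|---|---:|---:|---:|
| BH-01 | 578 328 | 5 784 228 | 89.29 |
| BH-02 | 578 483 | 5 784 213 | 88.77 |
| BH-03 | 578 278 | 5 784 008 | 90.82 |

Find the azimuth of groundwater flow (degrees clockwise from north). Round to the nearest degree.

033°

Differences from BH-01: to BH-02 (Δx, Δy, Δh) = (155, -15, -0.52); to BH-03 = (-50, -220, +1.53).
Solve a·Δx + b·Δy = Δh: det = 155·(-220) − (-50)·(-15) = -34850.
∂h/∂x = [(-0.52)·(-220) − (+1.53)·(-15)] / -34850 = -0.003941
∂h/∂y = [155·(+1.53) − (-50)·(-0.52)] / -34850 = -0.006059
Flow direction (−∇h) has components (+0.003941 E, +0.006059 N).
Azimuth = atan2(E, N) = atan2(+0.003941, +0.006059) = 33.0° ≈ 033°.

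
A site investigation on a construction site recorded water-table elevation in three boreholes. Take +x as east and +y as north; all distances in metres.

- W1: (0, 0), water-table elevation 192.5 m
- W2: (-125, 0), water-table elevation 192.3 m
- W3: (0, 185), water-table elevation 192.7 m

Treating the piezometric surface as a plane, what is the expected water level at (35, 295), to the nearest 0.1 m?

∂h/∂x = (192.3 − 192.5) / (-125 − 0) = +0.001600
∂h/∂y = (192.7 − 192.5) / (185 − 0) = +0.001081
h(35, 295) = 192.5 + (+0.001600)·(35) + (+0.001081)·(295) = 192.5 +0.056 +0.319 = 192.875 m.

192.9 m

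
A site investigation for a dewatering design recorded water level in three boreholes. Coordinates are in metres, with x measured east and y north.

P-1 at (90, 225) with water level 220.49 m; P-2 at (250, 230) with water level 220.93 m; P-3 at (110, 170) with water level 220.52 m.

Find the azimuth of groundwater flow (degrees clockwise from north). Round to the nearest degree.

261°

Differences from P-1: to P-2 (Δx, Δy, Δh) = (160, 5, +0.44); to P-3 = (20, -55, +0.03).
Solve a·Δx + b·Δy = Δh: det = 160·(-55) − 20·5 = -8900.
∂h/∂x = [(+0.44)·(-55) − (+0.03)·5] / -8900 = +0.002736
∂h/∂y = [160·(+0.03) − 20·(+0.44)] / -8900 = +0.0004494
Flow direction (−∇h) has components (-0.002736 E, -0.0004494 N).
Azimuth = atan2(E, N) = atan2(-0.002736, -0.0004494) = 260.7° ≈ 261°.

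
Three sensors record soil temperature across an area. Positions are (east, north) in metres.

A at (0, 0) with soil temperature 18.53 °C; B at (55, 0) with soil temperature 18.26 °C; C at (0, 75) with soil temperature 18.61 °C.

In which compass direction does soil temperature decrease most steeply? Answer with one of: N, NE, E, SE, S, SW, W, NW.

∂T/∂x = (18.26 − 18.53) / (55 − 0) = -0.004909
∂T/∂y = (18.61 − 18.53) / (75 − 0) = +0.001067
Steepest decrease is along −∇f = (+0.004909 E, -0.001067 N) → east.

E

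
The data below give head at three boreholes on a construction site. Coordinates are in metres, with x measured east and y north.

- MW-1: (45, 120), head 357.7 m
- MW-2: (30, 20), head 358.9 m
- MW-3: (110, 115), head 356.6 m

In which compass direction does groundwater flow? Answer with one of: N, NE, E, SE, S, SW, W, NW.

Differences from MW-1: to MW-2 (Δx, Δy, Δh) = (-15, -100, +1.2); to MW-3 = (65, -5, -1.1).
Determinant of the coordinate differences = (-15)·(-5) − 65·(-100) = 6575.
∂h/∂x = [(+1.2)·(-5) − (-1.1)·(-100)] / 6575 = -0.01764
∂h/∂y = [(-15)·(-1.1) − 65·(+1.2)] / 6575 = -0.009354
Flow = −∇h = (+0.01764 east, +0.009354 north), which points northeast.

NE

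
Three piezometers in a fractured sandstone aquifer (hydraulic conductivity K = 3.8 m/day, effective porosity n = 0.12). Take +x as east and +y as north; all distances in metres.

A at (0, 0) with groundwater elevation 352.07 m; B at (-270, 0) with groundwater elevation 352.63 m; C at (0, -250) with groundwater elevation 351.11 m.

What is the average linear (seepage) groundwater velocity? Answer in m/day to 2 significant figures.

0.14 m/day

∂h/∂x = (352.63 − 352.07) / (-270 − 0) = -0.002074
∂h/∂y = (351.11 − 352.07) / (-250 − 0) = +0.003840
|∇h| = √(-0.002074² + 0.003840²) = 0.004364
Seepage velocity v = K·i/n = 3.8 × 0.004364 / 0.12 = 0.1382 m/day.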